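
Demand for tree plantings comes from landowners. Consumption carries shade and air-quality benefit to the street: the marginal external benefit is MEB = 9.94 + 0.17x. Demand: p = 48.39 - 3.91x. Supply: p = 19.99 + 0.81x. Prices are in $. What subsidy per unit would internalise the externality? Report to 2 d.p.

Social marginal benefit = demand + MEB = 58.33 - 3.74x.
Set SMB = MC: 58.33 - 3.74x = 19.99 + 0.81x → x* = 8.4264.
The Pigouvian subsidy equals MEB at x*: 9.94 + 0.17×8.4264 = 11.3725.

subsidy = $11.37 per unit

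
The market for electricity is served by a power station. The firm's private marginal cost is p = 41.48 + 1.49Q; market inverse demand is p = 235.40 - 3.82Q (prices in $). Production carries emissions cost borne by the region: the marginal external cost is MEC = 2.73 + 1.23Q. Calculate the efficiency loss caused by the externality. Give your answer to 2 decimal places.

Market equilibrium (private): 41.48 + 1.49Q = 235.40 - 3.82Q → Q_m = 36.5198.
Social marginal cost = private MC + MEC = 44.21 + 2.72Q.
Set SMC = demand: 44.21 + 2.72Q = 235.40 - 3.82Q → Q* = 29.2339.
Height of the DWL triangle at Q_m is SMC(Q_m) − demand(Q_m) = MEC(Q_m) = 47.6493.
DWL = ½ × 7.2859 × 47.6493 = 173.5840.

DWL = $173.58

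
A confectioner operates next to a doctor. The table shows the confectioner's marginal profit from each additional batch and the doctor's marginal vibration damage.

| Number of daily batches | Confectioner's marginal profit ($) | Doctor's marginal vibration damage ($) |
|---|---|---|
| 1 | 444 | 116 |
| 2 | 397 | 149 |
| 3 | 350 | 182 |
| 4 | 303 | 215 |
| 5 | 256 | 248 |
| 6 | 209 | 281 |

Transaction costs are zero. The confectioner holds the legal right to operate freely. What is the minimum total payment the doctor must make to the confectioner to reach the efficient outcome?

$209

Left alone the confectioner would choose level 6 (marginal profit stays positive).
Efficient level: k* = 5 (marginal profit ≥ marginal vibration damage through 5).
The doctor must at least cover the confectioner's forgone profit from cutting 6→5: 209 = 209.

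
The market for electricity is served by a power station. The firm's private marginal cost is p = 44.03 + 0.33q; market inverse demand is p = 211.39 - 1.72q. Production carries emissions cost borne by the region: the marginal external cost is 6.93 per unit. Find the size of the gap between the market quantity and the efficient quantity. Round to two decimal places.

3.38 units

Market equilibrium (private): 44.03 + 0.33q = 211.39 - 1.72q → q_m = 81.6390.
Social marginal cost = private MC + MEC = 50.96 + 0.33q.
Set SMC = demand: 50.96 + 0.33q = 211.39 - 1.72q → q* = 78.2585.
Gap = |81.6390 − 78.2585| = 3.3805.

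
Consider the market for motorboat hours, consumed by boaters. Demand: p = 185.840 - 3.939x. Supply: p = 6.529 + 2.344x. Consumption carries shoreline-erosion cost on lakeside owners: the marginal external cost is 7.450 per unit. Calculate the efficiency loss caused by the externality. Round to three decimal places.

DWL = 4.417

Market equilibrium (private): 6.529 + 2.344x = 185.840 - 3.939x → x_m = 28.5391.
Social marginal benefit = demand − MEC = 178.390 - 3.939x.
Set SMB = MC: 178.390 - 3.939x = 6.529 + 2.344x → x* = 27.3533.
The welfare-loss triangle has base |x_m − x*| and height MEC(x_m) (the vertical gap between SMB and MC is zero at x* and MEC at x_m).
DWL = ½ × 1.1858 × 7.4500 = 4.4171.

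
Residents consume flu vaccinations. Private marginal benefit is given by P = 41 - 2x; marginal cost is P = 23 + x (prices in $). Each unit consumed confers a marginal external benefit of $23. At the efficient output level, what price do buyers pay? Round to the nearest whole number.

Social marginal benefit = demand + MEB = 64 - 2x.
Set SMB = MC: 64 - 2x = 23 + x → x* = 13.6667.
Consumer price on the demand curve at x*: 41 − 2×13.6667 = 13.6666.

P = $14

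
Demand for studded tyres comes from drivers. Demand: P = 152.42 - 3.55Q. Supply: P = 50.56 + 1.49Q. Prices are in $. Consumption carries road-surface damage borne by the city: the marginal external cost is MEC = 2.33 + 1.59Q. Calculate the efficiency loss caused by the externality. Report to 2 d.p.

Market equilibrium (private): 50.56 + 1.49Q = 152.42 - 3.55Q → Q_m = 20.2103.
Social marginal benefit = demand − MEC = 150.09 - 5.14Q.
Set SMB = MC: 150.09 - 5.14Q = 50.56 + 1.49Q → Q* = 15.0121.
Between Q* and Q_m the wedge MC − SMB runs linearly from 0 to MEC(Q_m), so the loss is a triangle.
DWL = ½ × 5.1982 × 34.4644 = 89.5764.

DWL = $89.58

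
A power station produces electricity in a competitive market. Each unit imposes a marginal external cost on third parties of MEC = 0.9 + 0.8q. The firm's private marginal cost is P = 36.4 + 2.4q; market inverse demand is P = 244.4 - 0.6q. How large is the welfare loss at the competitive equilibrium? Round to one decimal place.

DWL = 418.1

Market equilibrium (private): 36.4 + 2.4q = 244.4 - 0.6q → q_m = 69.3333.
Social marginal cost = private MC + MEC = 37.3 + 3.2q.
Set SMC = demand: 37.3 + 3.2q = 244.4 - 0.6q → q* = 54.5000.
The welfare-loss triangle has base |q_m − q*| and height MEC(q_m) (the vertical gap between SMC and demand is zero at q* and MEC at q_m).
DWL = ½ × 14.8333 × 56.3667 = 418.0521.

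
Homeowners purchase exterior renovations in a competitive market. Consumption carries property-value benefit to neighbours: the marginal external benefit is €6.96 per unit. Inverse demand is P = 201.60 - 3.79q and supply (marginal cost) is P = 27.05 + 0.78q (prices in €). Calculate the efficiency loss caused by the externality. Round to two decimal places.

Market equilibrium (private): 27.05 + 0.78q = 201.60 - 3.79q → q_m = 38.1947.
Social marginal benefit = demand + MEB = 208.56 - 3.79q.
Set SMB = MC: 208.56 - 3.79q = 27.05 + 0.78q → q* = 39.7177.
The loss is the area between SMB and MC from q* to q_m; with linear curves that's a triangle of height MEB(q_m).
DWL = ½ × 1.5230 × 6.9600 = 5.3000.

DWL = €5.30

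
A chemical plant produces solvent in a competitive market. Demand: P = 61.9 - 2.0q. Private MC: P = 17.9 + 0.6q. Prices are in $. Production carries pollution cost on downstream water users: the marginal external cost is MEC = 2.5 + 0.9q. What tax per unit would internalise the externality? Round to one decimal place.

tax = $13.2 per unit

Social marginal cost = private MC + MEC = 20.4 + 1.5q.
Set SMC = demand: 20.4 + 1.5q = 61.9 - 2.0q → q* = 11.8571.
The Pigouvian tax equals MEC at q*: 2.5 + 0.9×11.8571 = 13.1714.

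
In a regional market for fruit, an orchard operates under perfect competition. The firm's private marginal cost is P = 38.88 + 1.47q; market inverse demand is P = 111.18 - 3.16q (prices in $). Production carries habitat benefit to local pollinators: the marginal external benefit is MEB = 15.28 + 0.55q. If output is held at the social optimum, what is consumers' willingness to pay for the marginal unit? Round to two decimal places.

P = $43.35

Social marginal cost = private MC − MEB = 23.60 + 0.92q.
Set SMC = demand: 23.60 + 0.92q = 111.18 - 3.16q → q* = 21.4657.
Consumer price on the demand curve at q*: 111.18 − 3.16×21.4657 = 43.3484.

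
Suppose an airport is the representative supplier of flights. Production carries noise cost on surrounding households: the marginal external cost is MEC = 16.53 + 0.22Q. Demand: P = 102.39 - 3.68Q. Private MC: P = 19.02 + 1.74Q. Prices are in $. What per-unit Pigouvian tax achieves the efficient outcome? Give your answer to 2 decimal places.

tax = $19.14 per unit

Social marginal cost = private MC + MEC = 35.55 + 1.96Q.
Set SMC = demand: 35.55 + 1.96Q = 102.39 - 3.68Q → Q* = 11.8511.
The Pigouvian tax equals MEC at Q*: 16.53 + 0.22×11.8511 = 19.1372.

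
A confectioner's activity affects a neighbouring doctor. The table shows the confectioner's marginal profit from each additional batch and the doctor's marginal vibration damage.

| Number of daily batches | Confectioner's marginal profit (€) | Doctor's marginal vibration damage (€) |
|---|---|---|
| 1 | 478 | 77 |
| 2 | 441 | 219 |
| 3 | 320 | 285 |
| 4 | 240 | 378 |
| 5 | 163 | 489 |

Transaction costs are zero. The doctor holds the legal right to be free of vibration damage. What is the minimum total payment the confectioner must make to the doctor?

€581

Efficient level: marginal profit ≥ marginal vibration damage through level 3, so k* = 3.
With the doctor holding the right, the confectioner must at least compensate total damage at k*: 77 + 219 + 285 = 581.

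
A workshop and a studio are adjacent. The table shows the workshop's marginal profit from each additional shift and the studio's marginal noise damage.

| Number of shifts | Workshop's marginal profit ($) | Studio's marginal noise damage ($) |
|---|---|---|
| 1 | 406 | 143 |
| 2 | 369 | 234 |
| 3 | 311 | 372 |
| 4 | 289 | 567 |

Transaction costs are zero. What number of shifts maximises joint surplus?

2

Bargaining reaches the level where marginal profit last exceeds marginal noise damage.
That holds through level 2 (369 ≥ 234) but not at 3 (311 < 372).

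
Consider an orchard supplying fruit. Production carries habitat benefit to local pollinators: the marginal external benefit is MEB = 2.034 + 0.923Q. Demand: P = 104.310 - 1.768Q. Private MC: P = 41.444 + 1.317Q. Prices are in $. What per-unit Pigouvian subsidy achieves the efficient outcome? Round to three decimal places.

Social marginal cost = private MC − MEB = 39.410 + 0.394Q.
Set SMC = demand: 39.410 + 0.394Q = 104.310 - 1.768Q → Q* = 30.0185.
The Pigouvian subsidy equals MEB at Q*: 2.034 + 0.923×30.0185 = 29.7411.

subsidy = $29.741 per unit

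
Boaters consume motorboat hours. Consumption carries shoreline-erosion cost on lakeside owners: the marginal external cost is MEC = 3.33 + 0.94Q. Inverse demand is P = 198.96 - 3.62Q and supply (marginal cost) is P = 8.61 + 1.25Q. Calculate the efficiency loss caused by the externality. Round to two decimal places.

DWL = 138.18

Market equilibrium (private): 8.61 + 1.25Q = 198.96 - 3.62Q → Q_m = 39.0862.
Social marginal benefit = demand − MEC = 195.63 - 4.56Q.
Set SMB = MC: 195.63 - 4.56Q = 8.61 + 1.25Q → Q* = 32.1893.
The loss is the area between SMB and MC from Q* to Q_m; with linear curves that's a triangle of height MEC(Q_m).
DWL = ½ × 6.8969 × 40.0711 = 138.1832.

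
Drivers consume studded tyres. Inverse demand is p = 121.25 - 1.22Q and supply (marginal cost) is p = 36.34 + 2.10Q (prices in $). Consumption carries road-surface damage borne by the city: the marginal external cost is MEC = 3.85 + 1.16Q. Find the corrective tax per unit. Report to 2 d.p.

tax = $24.84 per unit

Social marginal benefit = demand − MEC = 117.40 - 2.38Q.
Set SMB = MC: 117.40 - 2.38Q = 36.34 + 2.10Q → Q* = 18.0938.
The Pigouvian tax equals MEC at Q*: 3.85 + 1.16×18.0938 = 24.8388.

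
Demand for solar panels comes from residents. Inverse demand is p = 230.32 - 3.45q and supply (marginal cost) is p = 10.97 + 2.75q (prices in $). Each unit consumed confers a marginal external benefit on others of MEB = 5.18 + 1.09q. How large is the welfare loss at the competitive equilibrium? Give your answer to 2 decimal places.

DWL = $187.23

Market equilibrium (private): 10.97 + 2.75q = 230.32 - 3.45q → q_m = 35.3790.
Social marginal benefit = demand + MEB = 235.50 - 2.36q.
Set SMB = MC: 235.50 - 2.36q = 10.97 + 2.75q → q* = 43.9393.
Height of the DWL triangle at q_m is SMB(q_m) − MC(q_m) = MEB(q_m) = 43.7431.
DWL = ½ × 8.5603 × 43.7431 = 187.2270.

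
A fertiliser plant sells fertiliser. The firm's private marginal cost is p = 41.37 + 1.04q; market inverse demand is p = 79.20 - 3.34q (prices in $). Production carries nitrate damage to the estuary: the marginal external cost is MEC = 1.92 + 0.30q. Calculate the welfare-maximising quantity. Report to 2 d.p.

q* = 7.67

Social marginal cost = private MC + MEC = 43.29 + 1.34q.
Set SMC = demand: 43.29 + 1.34q = 79.20 - 3.34q → q* = 7.6731.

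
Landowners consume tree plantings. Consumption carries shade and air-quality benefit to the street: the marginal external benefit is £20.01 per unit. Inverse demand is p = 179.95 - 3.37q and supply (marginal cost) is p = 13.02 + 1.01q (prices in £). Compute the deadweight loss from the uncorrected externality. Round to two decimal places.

Market equilibrium (private): 13.02 + 1.01q = 179.95 - 3.37q → q_m = 38.1119.
Social marginal benefit = demand + MEB = 199.96 - 3.37q.
Set SMB = MC: 199.96 - 3.37q = 13.02 + 1.01q → q* = 42.6804.
The loss is the area between SMB and MC from q* to q_m; with linear curves that's a triangle of height MEB(q_m).
DWL = ½ × 4.5685 × 20.0100 = 45.7078.

DWL = £45.71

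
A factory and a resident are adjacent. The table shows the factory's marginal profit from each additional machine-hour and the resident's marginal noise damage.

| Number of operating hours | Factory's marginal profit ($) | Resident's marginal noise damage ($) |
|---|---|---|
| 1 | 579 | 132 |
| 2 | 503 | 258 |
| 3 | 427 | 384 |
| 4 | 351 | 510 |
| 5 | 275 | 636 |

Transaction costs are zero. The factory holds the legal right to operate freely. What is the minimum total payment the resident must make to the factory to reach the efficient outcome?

$626

Left alone the factory would choose level 5 (marginal profit stays positive).
Efficient level: k* = 3 (marginal profit ≥ marginal noise damage through 3).
The resident must at least cover the factory's forgone profit from cutting 5→3: 351 + 275 = 626.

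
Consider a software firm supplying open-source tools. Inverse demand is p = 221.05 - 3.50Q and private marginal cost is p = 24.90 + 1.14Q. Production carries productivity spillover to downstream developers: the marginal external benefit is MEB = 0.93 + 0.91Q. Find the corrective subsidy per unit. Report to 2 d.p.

Social marginal cost = private MC − MEB = 23.97 + 0.23Q.
Set SMC = demand: 23.97 + 0.23Q = 221.05 - 3.50Q → Q* = 52.8365.
The Pigouvian subsidy equals MEB at Q*: 0.93 + 0.91×52.8365 = 49.0112.

subsidy = 49.01 per unit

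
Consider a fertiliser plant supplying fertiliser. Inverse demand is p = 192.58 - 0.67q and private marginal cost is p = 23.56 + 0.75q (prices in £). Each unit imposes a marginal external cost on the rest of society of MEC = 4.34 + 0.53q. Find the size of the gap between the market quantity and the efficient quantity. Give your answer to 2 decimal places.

Market equilibrium (private): 23.56 + 0.75q = 192.58 - 0.67q → q_m = 119.0282.
Social marginal cost = private MC + MEC = 27.90 + 1.28q.
Set SMC = demand: 27.90 + 1.28q = 192.58 - 0.67q → q* = 84.4513.
Gap = |119.0282 − 84.4513| = 34.5769.

34.58 units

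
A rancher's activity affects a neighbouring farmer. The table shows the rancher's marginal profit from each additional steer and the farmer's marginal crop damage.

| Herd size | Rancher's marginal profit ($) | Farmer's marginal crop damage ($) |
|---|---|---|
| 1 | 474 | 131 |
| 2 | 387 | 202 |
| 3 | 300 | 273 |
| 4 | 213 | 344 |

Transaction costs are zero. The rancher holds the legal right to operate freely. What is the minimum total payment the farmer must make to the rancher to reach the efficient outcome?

Left alone the rancher would choose level 4 (marginal profit stays positive).
Efficient level: k* = 3 (marginal profit ≥ marginal crop damage through 3).
The farmer must at least cover the rancher's forgone profit from cutting 4→3: 213 = 213.

$213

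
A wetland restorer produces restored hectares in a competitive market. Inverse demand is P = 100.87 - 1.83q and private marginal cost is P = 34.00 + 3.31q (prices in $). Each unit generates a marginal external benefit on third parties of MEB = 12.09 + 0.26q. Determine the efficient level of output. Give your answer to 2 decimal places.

Social marginal cost = private MC − MEB = 21.91 + 3.05q.
Set SMC = demand: 21.91 + 3.05q = 100.87 - 1.83q → q* = 16.1803.

q* = 16.18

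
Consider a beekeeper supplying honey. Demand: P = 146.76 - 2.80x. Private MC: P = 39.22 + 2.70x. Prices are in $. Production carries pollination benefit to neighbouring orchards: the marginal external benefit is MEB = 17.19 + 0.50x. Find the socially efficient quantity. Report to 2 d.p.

x* = 24.95

Social marginal cost = private MC − MEB = 22.03 + 2.20x.
Set SMC = demand: 22.03 + 2.20x = 146.76 - 2.80x → x* = 24.9460.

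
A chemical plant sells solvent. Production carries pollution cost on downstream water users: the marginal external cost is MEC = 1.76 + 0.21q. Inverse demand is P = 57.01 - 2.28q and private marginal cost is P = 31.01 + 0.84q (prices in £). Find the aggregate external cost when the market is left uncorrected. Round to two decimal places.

Market equilibrium (private): 31.01 + 0.84q = 57.01 - 2.28q → q_m = 8.3333.
Total external cost = ∫₀^{q_m} (1.76 + 0.21q) dq = 1.76×8.3333 + ½×0.21×8.3333² = 21.9582.

£21.96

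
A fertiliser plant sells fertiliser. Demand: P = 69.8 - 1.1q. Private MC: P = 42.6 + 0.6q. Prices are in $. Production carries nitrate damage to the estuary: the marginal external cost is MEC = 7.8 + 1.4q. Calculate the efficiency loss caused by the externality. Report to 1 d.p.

DWL = $147.1

Market equilibrium (private): 42.6 + 0.6q = 69.8 - 1.1q → q_m = 16.0000.
Social marginal cost = private MC + MEC = 50.4 + 2.0q.
Set SMC = demand: 50.4 + 2.0q = 69.8 - 1.1q → q* = 6.2581.
Height of the DWL triangle at q_m is SMC(q_m) − demand(q_m) = MEC(q_m) = 30.2000.
DWL = ½ × 9.7419 × 30.2000 = 147.1027.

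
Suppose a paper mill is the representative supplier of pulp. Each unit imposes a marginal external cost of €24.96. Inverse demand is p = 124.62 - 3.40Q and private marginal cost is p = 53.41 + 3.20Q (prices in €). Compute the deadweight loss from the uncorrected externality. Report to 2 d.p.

DWL = €47.20

Market equilibrium (private): 53.41 + 3.20Q = 124.62 - 3.40Q → Q_m = 10.7894.
Social marginal cost = private MC + MEC = 78.37 + 3.20Q.
Set SMC = demand: 78.37 + 3.20Q = 124.62 - 3.40Q → Q* = 7.0076.
Height of the DWL triangle at Q_m is SMC(Q_m) − demand(Q_m) = MEC(Q_m) = 24.9600.
DWL = ½ × 3.7818 × 24.9600 = 47.1969.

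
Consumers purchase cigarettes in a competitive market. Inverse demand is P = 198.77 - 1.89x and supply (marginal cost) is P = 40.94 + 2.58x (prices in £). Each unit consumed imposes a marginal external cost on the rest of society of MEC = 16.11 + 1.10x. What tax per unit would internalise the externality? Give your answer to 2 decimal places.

tax = £44.10 per unit

Social marginal benefit = demand − MEC = 182.66 - 2.99x.
Set SMB = MC: 182.66 - 2.99x = 40.94 + 2.58x → x* = 25.4434.
The Pigouvian tax equals MEC at x*: 16.11 + 1.10×25.4434 = 44.0977.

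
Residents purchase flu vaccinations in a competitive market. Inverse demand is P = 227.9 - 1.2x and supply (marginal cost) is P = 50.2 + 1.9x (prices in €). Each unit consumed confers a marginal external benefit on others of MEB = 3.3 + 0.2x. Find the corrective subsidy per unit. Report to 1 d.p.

subsidy = €15.8 per unit

Social marginal benefit = demand + MEB = 231.2 - x.
Set SMB = MC: 231.2 - x = 50.2 + 1.9x → x* = 62.4138.
The Pigouvian subsidy equals MEB at x*: 3.3 + 0.2×62.4138 = 15.7828.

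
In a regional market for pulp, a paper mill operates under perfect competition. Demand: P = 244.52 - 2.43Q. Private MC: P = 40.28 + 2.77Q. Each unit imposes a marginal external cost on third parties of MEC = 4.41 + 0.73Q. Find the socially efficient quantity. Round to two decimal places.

Q* = 33.70

Social marginal cost = private MC + MEC = 44.69 + 3.50Q.
Set SMC = demand: 44.69 + 3.50Q = 244.52 - 2.43Q → Q* = 33.6981.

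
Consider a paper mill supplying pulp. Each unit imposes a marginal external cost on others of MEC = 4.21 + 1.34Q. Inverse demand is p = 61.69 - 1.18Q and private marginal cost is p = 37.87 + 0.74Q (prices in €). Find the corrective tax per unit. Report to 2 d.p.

Social marginal cost = private MC + MEC = 42.08 + 2.08Q.
Set SMC = demand: 42.08 + 2.08Q = 61.69 - 1.18Q → Q* = 6.0153.
The Pigouvian tax equals MEC at Q*: 4.21 + 1.34×6.0153 = 12.2705.

tax = €12.27 per unit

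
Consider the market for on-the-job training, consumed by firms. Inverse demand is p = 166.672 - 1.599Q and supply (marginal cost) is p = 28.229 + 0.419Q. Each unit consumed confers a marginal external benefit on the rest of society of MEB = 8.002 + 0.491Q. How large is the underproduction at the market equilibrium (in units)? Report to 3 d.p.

27.300 units

Market equilibrium (private): 28.229 + 0.419Q = 166.672 - 1.599Q → Q_m = 68.6041.
Social marginal benefit = demand + MEB = 174.674 - 1.108Q.
Set SMB = MC: 174.674 - 1.108Q = 28.229 + 0.419Q → Q* = 95.9037.
Gap = |68.6041 − 95.9037| = 27.2996.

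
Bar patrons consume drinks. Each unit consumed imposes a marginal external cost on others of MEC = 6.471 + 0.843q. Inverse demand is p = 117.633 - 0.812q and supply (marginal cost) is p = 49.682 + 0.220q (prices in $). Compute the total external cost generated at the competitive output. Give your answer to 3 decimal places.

$2253.461

Market equilibrium (private): 49.682 + 0.220q = 117.633 - 0.812q → q_m = 65.8440.
Total external cost = ∫₀^{q_m} (6.471 + 0.843q) dq = 6.471×65.8440 + ½×0.843×65.8440² = 2253.4613.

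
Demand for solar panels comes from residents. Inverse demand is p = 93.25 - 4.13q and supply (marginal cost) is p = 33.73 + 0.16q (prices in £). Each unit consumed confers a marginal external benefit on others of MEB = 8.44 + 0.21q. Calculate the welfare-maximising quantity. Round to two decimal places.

q* = 16.66

Social marginal benefit = demand + MEB = 101.69 - 3.92q.
Set SMB = MC: 101.69 - 3.92q = 33.73 + 0.16q → q* = 16.6569.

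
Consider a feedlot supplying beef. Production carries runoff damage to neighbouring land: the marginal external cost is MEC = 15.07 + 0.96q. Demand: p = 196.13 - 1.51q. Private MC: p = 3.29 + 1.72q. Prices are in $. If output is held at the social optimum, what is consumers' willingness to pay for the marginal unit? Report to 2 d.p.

P = $132.06

Social marginal cost = private MC + MEC = 18.36 + 2.68q.
Set SMC = demand: 18.36 + 2.68q = 196.13 - 1.51q → q* = 42.4272.
Consumer price on the demand curve at q*: 196.13 − 1.51×42.4272 = 132.0649.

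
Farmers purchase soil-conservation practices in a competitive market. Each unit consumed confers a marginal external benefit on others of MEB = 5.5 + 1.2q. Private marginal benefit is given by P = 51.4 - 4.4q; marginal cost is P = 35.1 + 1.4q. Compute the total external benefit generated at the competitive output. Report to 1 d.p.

Market equilibrium (private): 35.1 + 1.4q = 51.4 - 4.4q → q_m = 2.8103.
Total external benefit = ∫₀^{q_m} (5.5 + 1.2q) dq = 5.5×2.8103 + ½×1.2×2.8103² = 20.1953.

20.2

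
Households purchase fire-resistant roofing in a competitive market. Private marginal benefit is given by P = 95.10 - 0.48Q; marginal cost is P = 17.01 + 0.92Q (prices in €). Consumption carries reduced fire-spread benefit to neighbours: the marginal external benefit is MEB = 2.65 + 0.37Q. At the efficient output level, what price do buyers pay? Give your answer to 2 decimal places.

Social marginal benefit = demand + MEB = 97.75 - 0.11Q.
Set SMB = MC: 97.75 - 0.11Q = 17.01 + 0.92Q → Q* = 78.3883.
Consumer price on the demand curve at Q*: 95.10 − 0.48×78.3883 = 57.4736.

P = €57.47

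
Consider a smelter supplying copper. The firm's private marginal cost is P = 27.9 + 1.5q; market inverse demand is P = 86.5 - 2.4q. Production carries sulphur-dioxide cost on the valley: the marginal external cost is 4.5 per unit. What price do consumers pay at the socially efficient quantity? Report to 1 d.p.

Social marginal cost = private MC + MEC = 32.4 + 1.5q.
Set SMC = demand: 32.4 + 1.5q = 86.5 - 2.4q → q* = 13.8718.
Consumer price on the demand curve at q*: 86.5 − 2.4×13.8718 = 53.2077.

P = 53.2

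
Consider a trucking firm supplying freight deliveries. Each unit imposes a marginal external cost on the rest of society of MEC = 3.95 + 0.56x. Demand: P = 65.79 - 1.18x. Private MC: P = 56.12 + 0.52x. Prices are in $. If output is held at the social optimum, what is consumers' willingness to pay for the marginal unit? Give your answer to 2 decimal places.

Social marginal cost = private MC + MEC = 60.07 + 1.08x.
Set SMC = demand: 60.07 + 1.08x = 65.79 - 1.18x → x* = 2.5310.
Consumer price on the demand curve at x*: 65.79 − 1.18×2.5310 = 62.8034.

P = $62.80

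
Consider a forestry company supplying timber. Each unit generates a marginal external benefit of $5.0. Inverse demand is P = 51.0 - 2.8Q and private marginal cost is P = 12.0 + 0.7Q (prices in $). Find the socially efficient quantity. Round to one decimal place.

Social marginal cost = private MC − MEB = 7.0 + 0.7Q.
Set SMC = demand: 7.0 + 0.7Q = 51.0 - 2.8Q → Q* = 12.5714.

Q* = 12.6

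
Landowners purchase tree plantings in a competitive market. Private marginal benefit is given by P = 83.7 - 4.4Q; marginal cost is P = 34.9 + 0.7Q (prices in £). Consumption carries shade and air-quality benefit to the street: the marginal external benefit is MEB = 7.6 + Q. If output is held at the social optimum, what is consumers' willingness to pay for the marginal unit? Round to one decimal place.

P = £23.2

Social marginal benefit = demand + MEB = 91.3 - 3.4Q.
Set SMB = MC: 91.3 - 3.4Q = 34.9 + 0.7Q → Q* = 13.7561.
Consumer price on the demand curve at Q*: 83.7 − 4.4×13.7561 = 23.1732.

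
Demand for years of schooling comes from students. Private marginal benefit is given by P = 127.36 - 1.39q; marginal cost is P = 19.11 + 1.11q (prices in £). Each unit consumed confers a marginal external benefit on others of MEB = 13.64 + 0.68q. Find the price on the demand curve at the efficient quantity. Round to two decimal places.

P = £34.27

Social marginal benefit = demand + MEB = 141.00 - 0.71q.
Set SMB = MC: 141.00 - 0.71q = 19.11 + 1.11q → q* = 66.9725.
Consumer price on the demand curve at q*: 127.36 − 1.39×66.9725 = 34.2682.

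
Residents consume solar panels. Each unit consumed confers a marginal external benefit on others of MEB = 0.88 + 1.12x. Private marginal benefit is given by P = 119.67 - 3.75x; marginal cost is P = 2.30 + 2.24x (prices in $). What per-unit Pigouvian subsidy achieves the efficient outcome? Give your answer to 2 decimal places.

subsidy = $28.08 per unit

Social marginal benefit = demand + MEB = 120.55 - 2.63x.
Set SMB = MC: 120.55 - 2.63x = 2.30 + 2.24x → x* = 24.2813.
The Pigouvian subsidy equals MEB at x*: 0.88 + 1.12×24.2813 = 28.0751.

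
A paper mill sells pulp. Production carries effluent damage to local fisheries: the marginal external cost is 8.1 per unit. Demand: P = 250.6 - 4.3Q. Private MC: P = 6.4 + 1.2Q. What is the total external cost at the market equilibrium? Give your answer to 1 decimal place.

Market equilibrium (private): 6.4 + 1.2Q = 250.6 - 4.3Q → Q_m = 44.4000.
Total external cost = MEC × Q_m = 8.1 × 44.4000 = 359.6400.

359.6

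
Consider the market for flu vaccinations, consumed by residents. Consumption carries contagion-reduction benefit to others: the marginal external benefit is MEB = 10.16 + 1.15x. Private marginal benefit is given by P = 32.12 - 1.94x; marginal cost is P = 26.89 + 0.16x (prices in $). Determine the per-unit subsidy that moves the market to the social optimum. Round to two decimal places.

Social marginal benefit = demand + MEB = 42.28 - 0.79x.
Set SMB = MC: 42.28 - 0.79x = 26.89 + 0.16x → x* = 16.2000.
The Pigouvian subsidy equals MEB at x*: 10.16 + 1.15×16.2000 = 28.7900.

subsidy = $28.79 per unit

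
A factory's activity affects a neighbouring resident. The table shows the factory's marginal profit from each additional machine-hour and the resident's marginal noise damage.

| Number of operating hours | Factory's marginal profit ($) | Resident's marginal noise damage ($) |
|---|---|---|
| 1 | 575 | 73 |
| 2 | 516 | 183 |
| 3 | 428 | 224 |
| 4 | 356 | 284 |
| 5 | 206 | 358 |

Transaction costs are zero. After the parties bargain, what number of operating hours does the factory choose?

4

Bargaining reaches the level where marginal profit last exceeds marginal noise damage.
That holds through level 4 (356 ≥ 284) but not at 5 (206 < 358).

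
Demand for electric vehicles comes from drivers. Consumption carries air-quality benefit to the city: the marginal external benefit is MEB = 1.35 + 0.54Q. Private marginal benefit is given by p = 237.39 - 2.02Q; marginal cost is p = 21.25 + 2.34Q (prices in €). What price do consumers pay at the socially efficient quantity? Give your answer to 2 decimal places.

Social marginal benefit = demand + MEB = 238.74 - 1.48Q.
Set SMB = MC: 238.74 - 1.48Q = 21.25 + 2.34Q → Q* = 56.9346.
Consumer price on the demand curve at Q*: 237.39 − 2.02×56.9346 = 122.3821.

P = €122.38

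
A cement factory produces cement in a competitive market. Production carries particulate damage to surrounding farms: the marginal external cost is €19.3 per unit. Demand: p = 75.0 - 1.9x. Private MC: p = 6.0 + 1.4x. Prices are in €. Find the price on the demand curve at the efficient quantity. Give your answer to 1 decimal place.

P = €46.4

Social marginal cost = private MC + MEC = 25.3 + 1.4x.
Set SMC = demand: 25.3 + 1.4x = 75.0 - 1.9x → x* = 15.0606.
Consumer price on the demand curve at x*: 75.0 − 1.9×15.0606 = 46.3849.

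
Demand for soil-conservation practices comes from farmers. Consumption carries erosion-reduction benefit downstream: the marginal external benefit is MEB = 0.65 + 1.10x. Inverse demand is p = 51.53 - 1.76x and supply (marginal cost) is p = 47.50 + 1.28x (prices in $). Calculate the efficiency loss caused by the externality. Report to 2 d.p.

Market equilibrium (private): 47.50 + 1.28x = 51.53 - 1.76x → x_m = 1.3257.
Social marginal benefit = demand + MEB = 52.18 - 0.66x.
Set SMB = MC: 52.18 - 0.66x = 47.50 + 1.28x → x* = 2.4124.
Height of the DWL triangle at x_m is SMB(x_m) − MC(x_m) = MEB(x_m) = 2.1082.
DWL = ½ × 1.0867 × 2.1082 = 1.1455.

DWL = $1.15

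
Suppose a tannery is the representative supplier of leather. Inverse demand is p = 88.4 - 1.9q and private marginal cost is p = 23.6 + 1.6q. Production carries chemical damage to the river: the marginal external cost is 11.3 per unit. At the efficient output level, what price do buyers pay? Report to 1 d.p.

P = 59.4

Social marginal cost = private MC + MEC = 34.9 + 1.6q.
Set SMC = demand: 34.9 + 1.6q = 88.4 - 1.9q → q* = 15.2857.
Consumer price on the demand curve at q*: 88.4 − 1.9×15.2857 = 59.3572.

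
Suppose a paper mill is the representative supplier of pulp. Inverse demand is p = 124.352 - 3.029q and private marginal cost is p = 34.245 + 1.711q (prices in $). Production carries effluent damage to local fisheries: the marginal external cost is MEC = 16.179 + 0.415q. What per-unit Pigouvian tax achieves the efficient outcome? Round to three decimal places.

tax = $22.131 per unit

Social marginal cost = private MC + MEC = 50.424 + 2.126q.
Set SMC = demand: 50.424 + 2.126q = 124.352 - 3.029q → q* = 14.3410.
The Pigouvian tax equals MEC at q*: 16.179 + 0.415×14.3410 = 22.1305.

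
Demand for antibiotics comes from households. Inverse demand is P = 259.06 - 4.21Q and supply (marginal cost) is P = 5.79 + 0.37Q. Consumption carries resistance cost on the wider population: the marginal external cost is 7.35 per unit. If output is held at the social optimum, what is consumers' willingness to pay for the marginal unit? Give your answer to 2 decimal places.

P = 33.01

Social marginal benefit = demand − MEC = 251.71 - 4.21Q.
Set SMB = MC: 251.71 - 4.21Q = 5.79 + 0.37Q → Q* = 53.6943.
Consumer price on the demand curve at Q*: 259.06 − 4.21×53.6943 = 33.0070.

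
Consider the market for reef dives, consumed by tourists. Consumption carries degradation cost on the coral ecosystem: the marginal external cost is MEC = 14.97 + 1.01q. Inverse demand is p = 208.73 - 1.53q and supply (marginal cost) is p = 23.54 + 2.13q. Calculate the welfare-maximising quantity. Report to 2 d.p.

Social marginal benefit = demand − MEC = 193.76 - 2.54q.
Set SMB = MC: 193.76 - 2.54q = 23.54 + 2.13q → q* = 36.4497.

q* = 36.45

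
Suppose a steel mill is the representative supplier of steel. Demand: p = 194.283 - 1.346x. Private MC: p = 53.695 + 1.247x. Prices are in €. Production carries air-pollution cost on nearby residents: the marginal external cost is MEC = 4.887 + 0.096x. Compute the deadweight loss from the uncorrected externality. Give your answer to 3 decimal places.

DWL = €18.938

Market equilibrium (private): 53.695 + 1.247x = 194.283 - 1.346x → x_m = 54.2183.
Social marginal cost = private MC + MEC = 58.582 + 1.343x.
Set SMC = demand: 58.582 + 1.343x = 194.283 - 1.346x → x* = 50.4652.
Between x* and x_m the wedge SMC − demand runs linearly from 0 to MEC(x_m), so the loss is a triangle.
DWL = ½ × 3.7531 × 10.0920 = 18.9381.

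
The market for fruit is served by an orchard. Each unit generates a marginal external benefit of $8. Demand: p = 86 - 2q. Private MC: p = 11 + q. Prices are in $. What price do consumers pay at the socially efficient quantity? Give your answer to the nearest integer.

P = $31

Social marginal cost = private MC − MEB = 3 + q.
Set SMC = demand: 3 + q = 86 - 2q → q* = 27.6667.
Consumer price on the demand curve at q*: 86 − 2×27.6667 = 30.6666.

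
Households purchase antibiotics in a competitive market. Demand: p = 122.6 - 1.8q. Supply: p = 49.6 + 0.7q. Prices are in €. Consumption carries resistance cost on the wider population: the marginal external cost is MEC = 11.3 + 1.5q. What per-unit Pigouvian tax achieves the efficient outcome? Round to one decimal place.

tax = €34.4 per unit

Social marginal benefit = demand − MEC = 111.3 - 3.3q.
Set SMB = MC: 111.3 - 3.3q = 49.6 + 0.7q → q* = 15.4250.
The Pigouvian tax equals MEC at q*: 11.3 + 1.5×15.4250 = 34.4375.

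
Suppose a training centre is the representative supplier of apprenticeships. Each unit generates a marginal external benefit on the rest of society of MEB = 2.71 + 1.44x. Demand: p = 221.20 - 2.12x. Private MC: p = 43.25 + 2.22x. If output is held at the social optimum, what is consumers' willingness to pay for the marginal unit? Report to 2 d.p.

P = 89.13

Social marginal cost = private MC − MEB = 40.54 + 0.78x.
Set SMC = demand: 40.54 + 0.78x = 221.20 - 2.12x → x* = 62.2966.
Consumer price on the demand curve at x*: 221.20 − 2.12×62.2966 = 89.1312.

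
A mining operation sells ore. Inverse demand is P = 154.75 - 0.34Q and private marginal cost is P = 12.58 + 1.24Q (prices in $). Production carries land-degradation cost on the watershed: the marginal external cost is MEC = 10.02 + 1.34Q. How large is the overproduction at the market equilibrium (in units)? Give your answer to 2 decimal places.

Market equilibrium (private): 12.58 + 1.24Q = 154.75 - 0.34Q → Q_m = 89.9810.
Social marginal cost = private MC + MEC = 22.60 + 2.58Q.
Set SMC = demand: 22.60 + 2.58Q = 154.75 - 0.34Q → Q* = 45.2568.
Gap = |89.9810 − 45.2568| = 44.7242.

44.72 units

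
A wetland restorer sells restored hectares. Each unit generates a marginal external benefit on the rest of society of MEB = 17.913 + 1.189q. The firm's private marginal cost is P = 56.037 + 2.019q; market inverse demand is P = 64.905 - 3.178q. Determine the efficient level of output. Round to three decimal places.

q* = 6.682

Social marginal cost = private MC − MEB = 38.124 + 0.830q.
Set SMC = demand: 38.124 + 0.830q = 64.905 - 3.178q → q* = 6.6819.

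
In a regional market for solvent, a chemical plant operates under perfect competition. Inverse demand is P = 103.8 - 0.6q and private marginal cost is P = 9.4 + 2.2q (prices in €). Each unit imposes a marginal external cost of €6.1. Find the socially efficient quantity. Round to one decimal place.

Social marginal cost = private MC + MEC = 15.5 + 2.2q.
Set SMC = demand: 15.5 + 2.2q = 103.8 - 0.6q → q* = 31.5357.

q* = 31.5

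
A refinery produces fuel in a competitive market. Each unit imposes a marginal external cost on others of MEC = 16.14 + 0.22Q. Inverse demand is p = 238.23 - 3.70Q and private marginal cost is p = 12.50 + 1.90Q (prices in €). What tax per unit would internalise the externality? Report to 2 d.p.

tax = €24.06 per unit

Social marginal cost = private MC + MEC = 28.64 + 2.12Q.
Set SMC = demand: 28.64 + 2.12Q = 238.23 - 3.70Q → Q* = 36.0120.
The Pigouvian tax equals MEC at Q*: 16.14 + 0.22×36.0120 = 24.0626.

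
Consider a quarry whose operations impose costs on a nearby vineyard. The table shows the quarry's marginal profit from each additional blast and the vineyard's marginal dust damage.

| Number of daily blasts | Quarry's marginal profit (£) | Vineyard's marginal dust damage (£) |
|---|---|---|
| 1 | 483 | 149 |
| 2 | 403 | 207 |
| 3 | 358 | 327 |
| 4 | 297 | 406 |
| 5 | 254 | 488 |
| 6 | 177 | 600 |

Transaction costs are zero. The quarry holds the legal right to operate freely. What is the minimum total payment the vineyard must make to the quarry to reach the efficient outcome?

£728

Left alone the quarry would choose level 6 (marginal profit stays positive).
Efficient level: k* = 3 (marginal profit ≥ marginal dust damage through 3).
The vineyard must at least cover the quarry's forgone profit from cutting 6→3: 297 + 254 + 177 = 728.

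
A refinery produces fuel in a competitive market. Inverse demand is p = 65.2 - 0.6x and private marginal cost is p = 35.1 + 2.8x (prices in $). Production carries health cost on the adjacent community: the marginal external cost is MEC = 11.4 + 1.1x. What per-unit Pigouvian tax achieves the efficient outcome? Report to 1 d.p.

tax = $16.0 per unit

Social marginal cost = private MC + MEC = 46.5 + 3.9x.
Set SMC = demand: 46.5 + 3.9x = 65.2 - 0.6x → x* = 4.1556.
The Pigouvian tax equals MEC at x*: 11.4 + 1.1×4.1556 = 15.9712.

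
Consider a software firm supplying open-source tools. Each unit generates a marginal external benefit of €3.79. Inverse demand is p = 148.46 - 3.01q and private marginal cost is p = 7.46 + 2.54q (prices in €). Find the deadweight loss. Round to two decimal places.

DWL = €1.29

Market equilibrium (private): 7.46 + 2.54q = 148.46 - 3.01q → q_m = 25.4054.
Social marginal cost = private MC − MEB = 3.67 + 2.54q.
Set SMC = demand: 3.67 + 2.54q = 148.46 - 3.01q → q* = 26.0883.
Between q* and q_m the wedge demand − SMC runs linearly from 0 to MEB(q_m), so the loss is a triangle.
DWL = ½ × 0.6829 × 3.7900 = 1.2941.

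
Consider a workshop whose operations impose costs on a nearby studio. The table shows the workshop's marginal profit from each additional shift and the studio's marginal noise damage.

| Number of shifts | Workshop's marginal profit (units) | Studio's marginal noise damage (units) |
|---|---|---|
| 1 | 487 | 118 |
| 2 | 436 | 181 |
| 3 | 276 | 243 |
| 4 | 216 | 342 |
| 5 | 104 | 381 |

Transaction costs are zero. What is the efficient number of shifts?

3

Bargaining reaches the level where marginal profit last exceeds marginal noise damage.
That holds through level 3 (276 ≥ 243) but not at 4 (216 < 342).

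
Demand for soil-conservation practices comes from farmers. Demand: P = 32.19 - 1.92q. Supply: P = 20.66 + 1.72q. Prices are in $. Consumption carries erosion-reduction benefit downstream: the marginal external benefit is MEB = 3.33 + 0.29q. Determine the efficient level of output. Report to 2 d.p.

q* = 4.44

Social marginal benefit = demand + MEB = 35.52 - 1.63q.
Set SMB = MC: 35.52 - 1.63q = 20.66 + 1.72q → q* = 4.4358.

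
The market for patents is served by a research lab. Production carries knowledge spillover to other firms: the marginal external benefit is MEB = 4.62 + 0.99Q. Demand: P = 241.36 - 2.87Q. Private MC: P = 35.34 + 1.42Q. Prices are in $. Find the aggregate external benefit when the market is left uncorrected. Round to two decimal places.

Market equilibrium (private): 35.34 + 1.42Q = 241.36 - 2.87Q → Q_m = 48.0233.
Total external benefit = ∫₀^{Q_m} (4.62 + 0.99Q) dQ = 4.62×48.0233 + ½×0.99×48.0233² = 1363.4551.

$1363.46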